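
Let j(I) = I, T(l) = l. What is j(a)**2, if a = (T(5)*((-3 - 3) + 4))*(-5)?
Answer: 2500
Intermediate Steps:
a = 50 (a = (5*((-3 - 3) + 4))*(-5) = (5*(-6 + 4))*(-5) = (5*(-2))*(-5) = -10*(-5) = 50)
j(a)**2 = 50**2 = 2500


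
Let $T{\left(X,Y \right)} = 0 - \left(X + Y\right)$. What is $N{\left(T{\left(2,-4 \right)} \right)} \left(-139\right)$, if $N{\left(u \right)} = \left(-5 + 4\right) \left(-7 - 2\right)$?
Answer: $-1251$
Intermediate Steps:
$T{\left(X,Y \right)} = - X - Y$ ($T{\left(X,Y \right)} = 0 - \left(X + Y\right) = - X - Y$)
$N{\left(u \right)} = 9$ ($N{\left(u \right)} = \left(-1\right) \left(-9\right) = 9$)
$N{\left(T{\left(2,-4 \right)} \right)} \left(-139\right) = 9 \left(-139\right) = -1251$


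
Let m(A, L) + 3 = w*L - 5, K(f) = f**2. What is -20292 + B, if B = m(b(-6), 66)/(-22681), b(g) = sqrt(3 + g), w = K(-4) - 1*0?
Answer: -460243900/22681 ≈ -20292.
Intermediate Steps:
w = 16 (w = (-4)**2 - 1*0 = 16 + 0 = 16)
m(A, L) = -8 + 16*L (m(A, L) = -3 + (16*L - 5) = -3 + (-5 + 16*L) = -8 + 16*L)
B = -1048/22681 (B = (-8 + 16*66)/(-22681) = (-8 + 1056)*(-1/22681) = 1048*(-1/22681) = -1048/22681 ≈ -0.046206)
-20292 + B = -20292 - 1048/22681 = -460243900/22681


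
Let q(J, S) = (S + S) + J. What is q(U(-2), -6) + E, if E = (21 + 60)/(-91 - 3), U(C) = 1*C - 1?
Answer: -1491/94 ≈ -15.862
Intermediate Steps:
U(C) = -1 + C (U(C) = C - 1 = -1 + C)
q(J, S) = J + 2*S (q(J, S) = 2*S + J = J + 2*S)
E = -81/94 (E = 81/(-94) = 81*(-1/94) = -81/94 ≈ -0.86170)
q(U(-2), -6) + E = ((-1 - 2) + 2*(-6)) - 81/94 = (-3 - 12) - 81/94 = -15 - 81/94 = -1491/94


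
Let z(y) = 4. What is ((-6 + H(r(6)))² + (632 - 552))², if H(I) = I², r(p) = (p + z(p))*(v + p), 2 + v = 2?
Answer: 166846718951056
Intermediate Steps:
v = 0 (v = -2 + 2 = 0)
r(p) = p*(4 + p) (r(p) = (p + 4)*(0 + p) = (4 + p)*p = p*(4 + p))
((-6 + H(r(6)))² + (632 - 552))² = ((-6 + (6*(4 + 6))²)² + (632 - 552))² = ((-6 + (6*10)²)² + 80)² = ((-6 + 60²)² + 80)² = ((-6 + 3600)² + 80)² = (3594² + 80)² = (12916836 + 80)² = 12916916² = 166846718951056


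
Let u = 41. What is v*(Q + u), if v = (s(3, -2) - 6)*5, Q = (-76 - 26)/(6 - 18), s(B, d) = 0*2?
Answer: -1485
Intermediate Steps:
s(B, d) = 0
Q = 17/2 (Q = -102/(-12) = -102*(-1/12) = 17/2 ≈ 8.5000)
v = -30 (v = (0 - 6)*5 = -6*5 = -30)
v*(Q + u) = -30*(17/2 + 41) = -30*99/2 = -1485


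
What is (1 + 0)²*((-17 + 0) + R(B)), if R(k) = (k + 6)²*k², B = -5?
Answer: 8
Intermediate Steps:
R(k) = k²*(6 + k)² (R(k) = (6 + k)²*k² = k²*(6 + k)²)
(1 + 0)²*((-17 + 0) + R(B)) = (1 + 0)²*((-17 + 0) + (-5)²*(6 - 5)²) = 1²*(-17 + 25*1²) = 1*(-17 + 25*1) = 1*(-17 + 25) = 1*8 = 8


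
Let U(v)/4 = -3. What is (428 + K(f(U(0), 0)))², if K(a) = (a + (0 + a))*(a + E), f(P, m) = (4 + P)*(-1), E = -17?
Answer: 80656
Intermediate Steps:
U(v) = -12 (U(v) = 4*(-3) = -12)
f(P, m) = -4 - P
K(a) = 2*a*(-17 + a) (K(a) = (a + (0 + a))*(a - 17) = (a + a)*(-17 + a) = (2*a)*(-17 + a) = 2*a*(-17 + a))
(428 + K(f(U(0), 0)))² = (428 + 2*(-4 - 1*(-12))*(-17 + (-4 - 1*(-12))))² = (428 + 2*(-4 + 12)*(-17 + (-4 + 12)))² = (428 + 2*8*(-17 + 8))² = (428 + 2*8*(-9))² = (428 - 144)² = 284² = 80656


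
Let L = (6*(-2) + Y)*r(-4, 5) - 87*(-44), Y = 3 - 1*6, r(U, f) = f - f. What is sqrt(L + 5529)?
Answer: sqrt(9357) ≈ 96.732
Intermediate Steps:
r(U, f) = 0
Y = -3 (Y = 3 - 6 = -3)
L = 3828 (L = (6*(-2) - 3)*0 - 87*(-44) = (-12 - 3)*0 + 3828 = -15*0 + 3828 = 0 + 3828 = 3828)
sqrt(L + 5529) = sqrt(3828 + 5529) = sqrt(9357)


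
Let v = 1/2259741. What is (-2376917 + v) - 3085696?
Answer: -12344090563232/2259741 ≈ -5.4626e+6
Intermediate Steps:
v = 1/2259741 ≈ 4.4253e-7
(-2376917 + v) - 3085696 = (-2376917 + 1/2259741) - 3085696 = -5371216798496/2259741 - 3085696 = -12344090563232/2259741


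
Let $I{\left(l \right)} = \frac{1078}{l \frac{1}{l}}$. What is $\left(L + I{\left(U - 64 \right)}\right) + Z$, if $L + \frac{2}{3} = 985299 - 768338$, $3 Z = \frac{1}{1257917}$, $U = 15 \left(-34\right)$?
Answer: $\frac{274274126152}{1257917} \approx 2.1804 \cdot 10^{5}$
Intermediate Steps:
$U = -510$
$I{\left(l \right)} = 1078$ ($I{\left(l \right)} = \frac{1078}{1} = 1078 \cdot 1 = 1078$)
$Z = \frac{1}{3773751}$ ($Z = \frac{1}{3 \cdot 1257917} = \frac{1}{3} \cdot \frac{1}{1257917} = \frac{1}{3773751} \approx 2.6499 \cdot 10^{-7}$)
$L = \frac{650881}{3}$ ($L = - \frac{2}{3} + \left(985299 - 768338\right) = - \frac{2}{3} + 216961 = \frac{650881}{3} \approx 2.1696 \cdot 10^{5}$)
$\left(L + I{\left(U - 64 \right)}\right) + Z = \left(\frac{650881}{3} + 1078\right) + \frac{1}{3773751} = \frac{654115}{3} + \frac{1}{3773751} = \frac{274274126152}{1257917}$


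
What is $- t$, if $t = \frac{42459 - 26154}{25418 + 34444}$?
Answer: $- \frac{5435}{19954} \approx -0.27238$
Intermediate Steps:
$t = \frac{5435}{19954}$ ($t = \frac{16305}{59862} = 16305 \cdot \frac{1}{59862} = \frac{5435}{19954} \approx 0.27238$)
$- t = \left(-1\right) \frac{5435}{19954} = - \frac{5435}{19954}$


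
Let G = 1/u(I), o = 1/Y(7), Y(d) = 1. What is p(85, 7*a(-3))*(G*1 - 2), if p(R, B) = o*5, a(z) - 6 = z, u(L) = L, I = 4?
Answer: -35/4 ≈ -8.7500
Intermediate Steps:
a(z) = 6 + z
o = 1 (o = 1/1 = 1)
p(R, B) = 5 (p(R, B) = 1*5 = 5)
G = ¼ (G = 1/4 = ¼ ≈ 0.25000)
p(85, 7*a(-3))*(G*1 - 2) = 5*((¼)*1 - 2) = 5*(¼ - 2) = 5*(-7/4) = -35/4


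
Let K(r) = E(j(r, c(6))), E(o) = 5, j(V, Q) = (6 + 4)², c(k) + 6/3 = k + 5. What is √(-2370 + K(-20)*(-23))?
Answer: I*√2485 ≈ 49.85*I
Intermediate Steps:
c(k) = 3 + k (c(k) = -2 + (k + 5) = -2 + (5 + k) = 3 + k)
j(V, Q) = 100 (j(V, Q) = 10² = 100)
K(r) = 5
√(-2370 + K(-20)*(-23)) = √(-2370 + 5*(-23)) = √(-2370 - 115) = √(-2485) = I*√2485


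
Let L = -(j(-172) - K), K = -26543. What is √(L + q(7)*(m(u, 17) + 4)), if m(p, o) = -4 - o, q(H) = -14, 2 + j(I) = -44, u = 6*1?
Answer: I*√26259 ≈ 162.05*I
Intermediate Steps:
u = 6
j(I) = -46 (j(I) = -2 - 44 = -46)
L = -26497 (L = -(-46 - 1*(-26543)) = -(-46 + 26543) = -1*26497 = -26497)
√(L + q(7)*(m(u, 17) + 4)) = √(-26497 - 14*((-4 - 1*17) + 4)) = √(-26497 - 14*((-4 - 17) + 4)) = √(-26497 - 14*(-21 + 4)) = √(-26497 - 14*(-17)) = √(-26497 + 238) = √(-26259) = I*√26259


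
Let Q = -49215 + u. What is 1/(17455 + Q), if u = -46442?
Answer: -1/78202 ≈ -1.2787e-5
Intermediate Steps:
Q = -95657 (Q = -49215 - 46442 = -95657)
1/(17455 + Q) = 1/(17455 - 95657) = 1/(-78202) = -1/78202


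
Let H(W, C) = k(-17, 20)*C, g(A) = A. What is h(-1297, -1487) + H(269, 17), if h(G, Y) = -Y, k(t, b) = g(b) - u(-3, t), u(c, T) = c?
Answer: 1878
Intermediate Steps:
k(t, b) = 3 + b (k(t, b) = b - 1*(-3) = b + 3 = 3 + b)
H(W, C) = 23*C (H(W, C) = (3 + 20)*C = 23*C)
h(-1297, -1487) + H(269, 17) = -1*(-1487) + 23*17 = 1487 + 391 = 1878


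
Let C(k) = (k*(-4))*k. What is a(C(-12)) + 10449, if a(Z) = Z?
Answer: 9873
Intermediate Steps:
C(k) = -4*k² (C(k) = (-4*k)*k = -4*k²)
a(C(-12)) + 10449 = -4*(-12)² + 10449 = -4*144 + 10449 = -576 + 10449 = 9873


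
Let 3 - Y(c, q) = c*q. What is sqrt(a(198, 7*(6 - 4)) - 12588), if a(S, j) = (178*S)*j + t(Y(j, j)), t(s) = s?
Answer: sqrt(480635) ≈ 693.28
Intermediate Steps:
Y(c, q) = 3 - c*q
a(S, j) = 3 - j**2 + 178*S*j (a(S, j) = (178*S)*j + (3 - j*j) = 178*S*j + (3 - j**2) = 3 - j**2 + 178*S*j)
sqrt(a(198, 7*(6 - 4)) - 12588) = sqrt((3 - (7*(6 - 4))**2 + 178*198*(7*(6 - 4))) - 12588) = sqrt((3 - (7*2)**2 + 178*198*(7*2)) - 12588) = sqrt((3 - 1*14**2 + 178*198*14) - 12588) = sqrt((3 - 1*196 + 493416) - 12588) = sqrt((3 - 196 + 493416) - 12588) = sqrt(493223 - 12588) = sqrt(480635)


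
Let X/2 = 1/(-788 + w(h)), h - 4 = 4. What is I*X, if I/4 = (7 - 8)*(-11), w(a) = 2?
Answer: -44/393 ≈ -0.11196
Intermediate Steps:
h = 8 (h = 4 + 4 = 8)
X = -1/393 (X = 2/(-788 + 2) = 2/(-786) = 2*(-1/786) = -1/393 ≈ -0.0025445)
I = 44 (I = 4*((7 - 8)*(-11)) = 4*(-1*(-11)) = 4*11 = 44)
I*X = 44*(-1/393) = -44/393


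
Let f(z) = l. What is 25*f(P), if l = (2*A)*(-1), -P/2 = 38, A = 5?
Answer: -250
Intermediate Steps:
P = -76 (P = -2*38 = -76)
l = -10 (l = (2*5)*(-1) = 10*(-1) = -10)
f(z) = -10
25*f(P) = 25*(-10) = -250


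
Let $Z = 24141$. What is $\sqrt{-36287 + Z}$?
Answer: $i \sqrt{12146} \approx 110.21 i$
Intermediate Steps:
$\sqrt{-36287 + Z} = \sqrt{-36287 + 24141} = \sqrt{-12146} = i \sqrt{12146}$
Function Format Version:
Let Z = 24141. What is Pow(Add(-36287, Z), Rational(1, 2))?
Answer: Mul(I, Pow(12146, Rational(1, 2))) ≈ Mul(110.21, I)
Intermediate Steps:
Pow(Add(-36287, Z), Rational(1, 2)) = Pow(Add(-36287, 24141), Rational(1, 2)) = Pow(-12146, Rational(1, 2)) = Mul(I, Pow(12146, Rational(1, 2)))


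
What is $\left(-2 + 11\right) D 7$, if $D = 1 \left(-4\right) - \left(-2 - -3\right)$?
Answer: $-315$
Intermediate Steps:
$D = -5$ ($D = -4 - \left(-2 + 3\right) = -4 - 1 = -5$)
$\left(-2 + 11\right) D 7 = \left(-2 + 11\right) \left(-5\right) 7 = 9 \left(-5\right) 7 = \left(-45\right) 7 = -315$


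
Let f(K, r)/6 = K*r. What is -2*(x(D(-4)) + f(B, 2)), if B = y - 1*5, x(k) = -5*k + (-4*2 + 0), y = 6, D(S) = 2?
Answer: 12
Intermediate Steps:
x(k) = -8 - 5*k (x(k) = -5*k + (-8 + 0) = -5*k - 8 = -8 - 5*k)
B = 1 (B = 6 - 1*5 = 6 - 5 = 1)
f(K, r) = 6*K*r (f(K, r) = 6*(K*r) = 6*K*r)
-2*(x(D(-4)) + f(B, 2)) = -2*((-8 - 5*2) + 6*1*2) = -2*((-8 - 10) + 12) = -2*(-18 + 12) = -2*(-6) = 12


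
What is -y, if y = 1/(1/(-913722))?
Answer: 913722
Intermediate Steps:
y = -913722 (y = 1/(-1/913722) = -913722)
-y = -1*(-913722) = 913722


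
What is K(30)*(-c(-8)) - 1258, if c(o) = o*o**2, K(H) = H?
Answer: 14102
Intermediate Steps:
c(o) = o**3
K(30)*(-c(-8)) - 1258 = 30*(-1*(-8)**3) - 1258 = 30*(-1*(-512)) - 1258 = 30*512 - 1258 = 15360 - 1258 = 14102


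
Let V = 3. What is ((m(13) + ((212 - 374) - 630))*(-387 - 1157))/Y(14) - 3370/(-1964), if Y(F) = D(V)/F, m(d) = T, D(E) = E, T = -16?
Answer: 17151349951/2946 ≈ 5.8219e+6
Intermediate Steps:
m(d) = -16
Y(F) = 3/F
((m(13) + ((212 - 374) - 630))*(-387 - 1157))/Y(14) - 3370/(-1964) = ((-16 + ((212 - 374) - 630))*(-387 - 1157))/((3/14)) - 3370/(-1964) = ((-16 + (-162 - 630))*(-1544))/((3*(1/14))) - 3370*(-1/1964) = ((-16 - 792)*(-1544))/(3/14) + 1685/982 = -808*(-1544)*(14/3) + 1685/982 = 1247552*(14/3) + 1685/982 = 17465728/3 + 1685/982 = 17151349951/2946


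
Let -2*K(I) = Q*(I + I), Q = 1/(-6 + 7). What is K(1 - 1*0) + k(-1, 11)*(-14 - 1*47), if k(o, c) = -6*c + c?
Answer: 3354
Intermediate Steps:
Q = 1 (Q = 1/1 = 1)
k(o, c) = -5*c
K(I) = -I (K(I) = -(I + I)/2 = -2*I/2 = -I)
K(1 - 1*0) + k(-1, 11)*(-14 - 1*47) = -(1 - 1*0) + (-5*11)*(-14 - 1*47) = -(1 + 0) - 55*(-14 - 47) = -1*1 - 55*(-61) = -1 + 3355 = 3354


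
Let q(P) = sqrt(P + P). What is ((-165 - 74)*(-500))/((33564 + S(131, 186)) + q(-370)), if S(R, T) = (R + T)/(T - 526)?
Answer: 463646929090000/130221116886249 - 27628400000*I*sqrt(185)/130221116886249 ≈ 3.5605 - 0.0028858*I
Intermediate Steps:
S(R, T) = (R + T)/(-526 + T)
q(P) = sqrt(2)*sqrt(P) (q(P) = sqrt(2*P) = sqrt(2)*sqrt(P))
((-165 - 74)*(-500))/((33564 + S(131, 186)) + q(-370)) = ((-165 - 74)*(-500))/((33564 + (131 + 186)/(-526 + 186)) + sqrt(2)*sqrt(-370)) = (-239*(-500))/((33564 + 317/(-340)) + sqrt(2)*(I*sqrt(370))) = 119500/((33564 - 1/340*317) + 2*I*sqrt(185)) = 119500/((33564 - 317/340) + 2*I*sqrt(185)) = 119500/(11411443/340 + 2*I*sqrt(185))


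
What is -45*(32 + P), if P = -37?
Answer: 225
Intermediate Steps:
-45*(32 + P) = -45*(32 - 37) = -45*(-5) = 225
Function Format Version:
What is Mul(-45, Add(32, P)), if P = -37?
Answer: 225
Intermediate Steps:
Mul(-45, Add(32, P)) = Mul(-45, Add(32, -37)) = Mul(-45, -5) = 225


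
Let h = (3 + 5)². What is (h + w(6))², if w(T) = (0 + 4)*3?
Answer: 5776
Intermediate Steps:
w(T) = 12 (w(T) = 4*3 = 12)
h = 64 (h = 8² = 64)
(h + w(6))² = (64 + 12)² = 76² = 5776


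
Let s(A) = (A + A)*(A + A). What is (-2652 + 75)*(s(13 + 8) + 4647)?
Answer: -16521147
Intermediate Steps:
s(A) = 4*A² (s(A) = (2*A)*(2*A) = 4*A²)
(-2652 + 75)*(s(13 + 8) + 4647) = (-2652 + 75)*(4*(13 + 8)² + 4647) = -2577*(4*21² + 4647) = -2577*(4*441 + 4647) = -2577*(1764 + 4647) = -2577*6411 = -16521147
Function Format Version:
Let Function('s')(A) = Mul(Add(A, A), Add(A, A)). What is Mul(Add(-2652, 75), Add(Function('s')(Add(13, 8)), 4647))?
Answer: -16521147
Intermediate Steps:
Function('s')(A) = Mul(4, Pow(A, 2)) (Function('s')(A) = Mul(Mul(2, A), Mul(2, A)) = Mul(4, Pow(A, 2)))
Mul(Add(-2652, 75), Add(Function('s')(Add(13, 8)), 4647)) = Mul(Add(-2652, 75), Add(Mul(4, Pow(Add(13, 8), 2)), 4647)) = Mul(-2577, Add(Mul(4, Pow(21, 2)), 4647)) = Mul(-2577, Add(Mul(4, 441), 4647)) = Mul(-2577, Add(1764, 4647)) = Mul(-2577, 6411) = -16521147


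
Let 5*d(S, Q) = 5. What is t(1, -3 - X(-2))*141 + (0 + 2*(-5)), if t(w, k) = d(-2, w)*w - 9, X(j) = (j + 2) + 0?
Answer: -1138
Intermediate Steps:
d(S, Q) = 1 (d(S, Q) = (⅕)*5 = 1)
X(j) = 2 + j (X(j) = (2 + j) + 0 = 2 + j)
t(w, k) = -9 + w (t(w, k) = 1*w - 9 = w - 9 = -9 + w)
t(1, -3 - X(-2))*141 + (0 + 2*(-5)) = (-9 + 1)*141 + (0 + 2*(-5)) = -8*141 + (0 - 10) = -1128 - 10 = -1138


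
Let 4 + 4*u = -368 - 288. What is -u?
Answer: 165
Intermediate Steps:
u = -165 (u = -1 + (-368 - 288)/4 = -1 + (¼)*(-656) = -1 - 164 = -165)
-u = -1*(-165) = 165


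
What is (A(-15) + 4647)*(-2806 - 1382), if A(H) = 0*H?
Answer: -19461636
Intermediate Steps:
A(H) = 0
(A(-15) + 4647)*(-2806 - 1382) = (0 + 4647)*(-2806 - 1382) = 4647*(-4188) = -19461636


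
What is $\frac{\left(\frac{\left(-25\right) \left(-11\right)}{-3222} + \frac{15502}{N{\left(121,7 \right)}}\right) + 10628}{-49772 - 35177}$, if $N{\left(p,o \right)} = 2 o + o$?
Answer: $- \frac{13492165}{100838934} \approx -0.1338$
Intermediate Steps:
$N{\left(p,o \right)} = 3 o$
$\frac{\left(\frac{\left(-25\right) \left(-11\right)}{-3222} + \frac{15502}{N{\left(121,7 \right)}}\right) + 10628}{-49772 - 35177} = \frac{\left(\frac{\left(-25\right) \left(-11\right)}{-3222} + \frac{15502}{3 \cdot 7}\right) + 10628}{-49772 - 35177} = \frac{\left(275 \left(- \frac{1}{3222}\right) + \frac{15502}{21}\right) + 10628}{-84949} = \left(\left(- \frac{275}{3222} + 15502 \cdot \frac{1}{21}\right) + 10628\right) \left(- \frac{1}{84949}\right) = \left(\left(- \frac{275}{3222} + \frac{15502}{21}\right) + 10628\right) \left(- \frac{1}{84949}\right) = \left(\frac{16647223}{22554} + 10628\right) \left(- \frac{1}{84949}\right) = \frac{256351135}{22554} \left(- \frac{1}{84949}\right) = - \frac{13492165}{100838934}$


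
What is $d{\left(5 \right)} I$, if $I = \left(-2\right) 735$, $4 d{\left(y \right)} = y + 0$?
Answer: $- \frac{3675}{2} \approx -1837.5$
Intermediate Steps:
$d{\left(y \right)} = \frac{y}{4}$ ($d{\left(y \right)} = \frac{y + 0}{4} = \frac{y}{4}$)
$I = -1470$
$d{\left(5 \right)} I = \frac{1}{4} \cdot 5 \left(-1470\right) = \frac{5}{4} \left(-1470\right) = - \frac{3675}{2}$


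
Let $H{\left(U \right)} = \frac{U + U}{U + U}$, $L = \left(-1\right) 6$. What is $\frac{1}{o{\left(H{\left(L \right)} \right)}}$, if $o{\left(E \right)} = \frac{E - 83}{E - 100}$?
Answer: $\frac{99}{82} \approx 1.2073$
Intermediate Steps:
$L = -6$
$H{\left(U \right)} = 1$ ($H{\left(U \right)} = \frac{2 U}{2 U} = 2 U \frac{1}{2 U} = 1$)
$o{\left(E \right)} = \frac{-83 + E}{-100 + E}$
$\frac{1}{o{\left(H{\left(L \right)} \right)}} = \frac{1}{\frac{1}{-100 + 1} \left(-83 + 1\right)} = \frac{1}{\frac{1}{-99} \left(-82\right)} = \frac{1}{\left(- \frac{1}{99}\right) \left(-82\right)} = \frac{1}{\frac{82}{99}} = \frac{99}{82}$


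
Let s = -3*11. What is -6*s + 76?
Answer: 274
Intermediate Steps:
s = -33
-6*s + 76 = -6*(-33) + 76 = 198 + 76 = 274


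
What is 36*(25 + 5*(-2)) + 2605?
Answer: 3145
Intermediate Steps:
36*(25 + 5*(-2)) + 2605 = 36*(25 - 10) + 2605 = 36*15 + 2605 = 540 + 2605 = 3145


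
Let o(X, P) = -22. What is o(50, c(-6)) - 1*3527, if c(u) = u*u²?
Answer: -3549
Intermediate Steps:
c(u) = u³
o(50, c(-6)) - 1*3527 = -22 - 1*3527 = -22 - 3527 = -3549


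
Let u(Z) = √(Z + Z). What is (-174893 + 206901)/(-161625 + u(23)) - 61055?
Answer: -1594922993843845/26122640579 - 32008*√46/26122640579 ≈ -61055.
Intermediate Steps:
u(Z) = √2*√Z (u(Z) = √(2*Z) = √2*√Z)
(-174893 + 206901)/(-161625 + u(23)) - 61055 = (-174893 + 206901)/(-161625 + √2*√23) - 61055 = 32008/(-161625 + √46) - 61055 = -61055 + 32008/(-161625 + √46)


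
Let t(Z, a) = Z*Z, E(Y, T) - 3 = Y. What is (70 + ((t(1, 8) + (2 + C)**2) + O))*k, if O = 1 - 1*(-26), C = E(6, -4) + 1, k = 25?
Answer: 6050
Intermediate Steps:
E(Y, T) = 3 + Y
t(Z, a) = Z**2
C = 10 (C = (3 + 6) + 1 = 9 + 1 = 10)
O = 27 (O = 1 + 26 = 27)
(70 + ((t(1, 8) + (2 + C)**2) + O))*k = (70 + ((1**2 + (2 + 10)**2) + 27))*25 = (70 + ((1 + 12**2) + 27))*25 = (70 + ((1 + 144) + 27))*25 = (70 + (145 + 27))*25 = (70 + 172)*25 = 242*25 = 6050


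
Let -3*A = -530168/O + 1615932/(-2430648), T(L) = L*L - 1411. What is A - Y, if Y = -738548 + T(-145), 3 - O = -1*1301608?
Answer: 189544537472525377/263646514494 ≈ 7.1893e+5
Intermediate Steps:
O = 1301611 (O = 3 - (-1)*1301608 = 3 - 1*(-1301608) = 3 + 1301608 = 1301611)
T(L) = -1411 + L² (T(L) = L² - 1411 = -1411 + L²)
Y = -718934 (Y = -738548 + (-1411 + (-145)²) = -738548 + (-1411 + 21025) = -738548 + 19614 = -718934)
A = 94221295981/263646514494 (A = -(-530168/1301611 + 1615932/(-2430648))/3 = -(-530168*1/1301611 + 1615932*(-1/2430648))/3 = -(-530168/1301611 - 44887/67518)/3 = -⅓*(-94221295981/87882171498) = 94221295981/263646514494 ≈ 0.35738)
A - Y = 94221295981/263646514494 - 1*(-718934) = 94221295981/263646514494 + 718934 = 189544537472525377/263646514494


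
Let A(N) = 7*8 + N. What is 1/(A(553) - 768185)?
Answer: -1/767576 ≈ -1.3028e-6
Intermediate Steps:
A(N) = 56 + N
1/(A(553) - 768185) = 1/((56 + 553) - 768185) = 1/(609 - 768185) = 1/(-767576) = -1/767576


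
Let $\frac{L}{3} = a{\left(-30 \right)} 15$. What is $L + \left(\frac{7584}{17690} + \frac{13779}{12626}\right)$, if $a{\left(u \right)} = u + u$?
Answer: $- \frac{301358065953}{111676970} \approx -2698.5$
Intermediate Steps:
$a{\left(u \right)} = 2 u$
$L = -2700$ ($L = 3 \cdot 2 \left(-30\right) 15 = 3 \left(\left(-60\right) 15\right) = 3 \left(-900\right) = -2700$)
$L + \left(\frac{7584}{17690} + \frac{13779}{12626}\right) = -2700 + \left(\frac{7584}{17690} + \frac{13779}{12626}\right) = -2700 + \left(7584 \cdot \frac{1}{17690} + 13779 \cdot \frac{1}{12626}\right) = -2700 + \left(\frac{3792}{8845} + \frac{13779}{12626}\right) = -2700 + \frac{169753047}{111676970} = - \frac{301358065953}{111676970}$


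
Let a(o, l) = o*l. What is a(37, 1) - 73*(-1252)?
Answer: 91433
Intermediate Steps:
a(o, l) = l*o
a(37, 1) - 73*(-1252) = 1*37 - 73*(-1252) = 37 + 91396 = 91433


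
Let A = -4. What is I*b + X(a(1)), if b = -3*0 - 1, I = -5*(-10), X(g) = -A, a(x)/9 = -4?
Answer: -46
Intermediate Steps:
a(x) = -36 (a(x) = 9*(-4) = -36)
X(g) = 4 (X(g) = -1*(-4) = 4)
I = 50
b = -1 (b = 0 - 1 = -1)
I*b + X(a(1)) = 50*(-1) + 4 = -50 + 4 = -46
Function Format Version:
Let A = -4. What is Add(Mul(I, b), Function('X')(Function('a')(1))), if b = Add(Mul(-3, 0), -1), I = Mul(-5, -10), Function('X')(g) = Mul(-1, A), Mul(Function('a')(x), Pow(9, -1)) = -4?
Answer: -46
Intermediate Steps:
Function('a')(x) = -36 (Function('a')(x) = Mul(9, -4) = -36)
Function('X')(g) = 4 (Function('X')(g) = Mul(-1, -4) = 4)
I = 50
b = -1 (b = Add(0, -1) = -1)
Add(Mul(I, b), Function('X')(Function('a')(1))) = Add(Mul(50, -1), 4) = Add(-50, 4) = -46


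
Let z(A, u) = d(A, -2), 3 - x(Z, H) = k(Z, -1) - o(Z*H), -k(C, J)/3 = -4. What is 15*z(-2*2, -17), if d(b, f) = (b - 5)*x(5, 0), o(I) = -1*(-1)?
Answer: 1080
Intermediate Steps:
k(C, J) = 12 (k(C, J) = -3*(-4) = 12)
o(I) = 1
x(Z, H) = -8 (x(Z, H) = 3 - (12 - 1*1) = 3 - (12 - 1) = 3 - 1*11 = 3 - 11 = -8)
d(b, f) = 40 - 8*b (d(b, f) = (b - 5)*(-8) = (-5 + b)*(-8) = 40 - 8*b)
z(A, u) = 40 - 8*A
15*z(-2*2, -17) = 15*(40 - (-16)*2) = 15*(40 - 8*(-4)) = 15*(40 + 32) = 15*72 = 1080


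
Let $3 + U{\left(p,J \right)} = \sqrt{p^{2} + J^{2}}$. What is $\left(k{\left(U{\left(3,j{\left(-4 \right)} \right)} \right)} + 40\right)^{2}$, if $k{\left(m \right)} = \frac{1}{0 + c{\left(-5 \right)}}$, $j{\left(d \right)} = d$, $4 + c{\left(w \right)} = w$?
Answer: $\frac{128881}{81} \approx 1591.1$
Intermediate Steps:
$c{\left(w \right)} = -4 + w$
$U{\left(p,J \right)} = -3 + \sqrt{J^{2} + p^{2}}$ ($U{\left(p,J \right)} = -3 + \sqrt{p^{2} + J^{2}} = -3 + \sqrt{J^{2} + p^{2}}$)
$k{\left(m \right)} = - \frac{1}{9}$ ($k{\left(m \right)} = \frac{1}{0 - 9} = \frac{1}{-9} = - \frac{1}{9}$)
$\left(k{\left(U{\left(3,j{\left(-4 \right)} \right)} \right)} + 40\right)^{2} = \left(- \frac{1}{9} + 40\right)^{2} = \left(\frac{359}{9}\right)^{2} = \frac{128881}{81}$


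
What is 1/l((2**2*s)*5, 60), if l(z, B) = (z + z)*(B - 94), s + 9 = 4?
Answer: 1/6800 ≈ 0.00014706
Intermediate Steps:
s = -5 (s = -9 + 4 = -5)
l(z, B) = 2*z*(-94 + B) (l(z, B) = (2*z)*(-94 + B) = 2*z*(-94 + B))
1/l((2**2*s)*5, 60) = 1/(2*((2**2*(-5))*5)*(-94 + 60)) = 1/(2*((4*(-5))*5)*(-34)) = 1/(2*(-20*5)*(-34)) = 1/(2*(-100)*(-34)) = 1/6800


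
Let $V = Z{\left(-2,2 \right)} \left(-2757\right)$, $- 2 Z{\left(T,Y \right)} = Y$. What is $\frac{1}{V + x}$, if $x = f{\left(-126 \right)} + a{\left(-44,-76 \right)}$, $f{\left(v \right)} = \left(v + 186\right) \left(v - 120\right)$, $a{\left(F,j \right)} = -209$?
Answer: $- \frac{1}{12212} \approx -8.1887 \cdot 10^{-5}$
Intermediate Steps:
$Z{\left(T,Y \right)} = - \frac{Y}{2}$
$f{\left(v \right)} = \left(-120 + v\right) \left(186 + v\right)$ ($f{\left(v \right)} = \left(186 + v\right) \left(-120 + v\right) = \left(-120 + v\right) \left(186 + v\right)$)
$V = 2757$ ($V = \left(- \frac{1}{2}\right) 2 \left(-2757\right) = \left(-1\right) \left(-2757\right) = 2757$)
$x = -14969$ ($x = \left(-22320 + \left(-126\right)^{2} + 66 \left(-126\right)\right) - 209 = \left(-22320 + 15876 - 8316\right) - 209 = -14760 - 209 = -14969$)
$\frac{1}{V + x} = \frac{1}{2757 - 14969} = \frac{1}{-12212} = - \frac{1}{12212}$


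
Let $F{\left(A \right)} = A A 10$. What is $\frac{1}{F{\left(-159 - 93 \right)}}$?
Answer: $\frac{1}{635040} \approx 1.5747 \cdot 10^{-6}$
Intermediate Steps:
$F{\left(A \right)} = 10 A^{2}$ ($F{\left(A \right)} = A^{2} \cdot 10 = 10 A^{2}$)
$\frac{1}{F{\left(-159 - 93 \right)}} = \frac{1}{10 \left(-159 - 93\right)^{2}} = \frac{1}{10 \left(-252\right)^{2}} = \frac{1}{10 \cdot 63504} = \frac{1}{635040}$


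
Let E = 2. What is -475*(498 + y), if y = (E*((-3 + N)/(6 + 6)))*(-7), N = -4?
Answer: -1442575/6 ≈ -2.4043e+5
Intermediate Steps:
y = 49/6 (y = (2*((-3 - 4)/(6 + 6)))*(-7) = (2*(-7/12))*(-7) = -7/6*(-7) = 49/6 ≈ 8.1667)
-475*(498 + y) = -475*(498 + 49/6) = -475*3037/6 = -1442575/6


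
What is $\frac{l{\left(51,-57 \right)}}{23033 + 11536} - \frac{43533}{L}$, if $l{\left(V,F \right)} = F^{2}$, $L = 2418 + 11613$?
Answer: $- \frac{18016118}{5988119} \approx -3.0086$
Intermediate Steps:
$L = 14031$
$\frac{l{\left(51,-57 \right)}}{23033 + 11536} - \frac{43533}{L} = \frac{\left(-57\right)^{2}}{23033 + 11536} - \frac{43533}{14031} = \frac{3249}{34569} - \frac{4837}{1559} = 3249 \cdot \frac{1}{34569} - \frac{4837}{1559} = \frac{361}{3841} - \frac{4837}{1559} = - \frac{18016118}{5988119}$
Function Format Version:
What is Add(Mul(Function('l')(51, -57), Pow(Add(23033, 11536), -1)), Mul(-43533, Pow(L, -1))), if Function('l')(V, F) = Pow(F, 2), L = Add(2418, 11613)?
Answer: Rational(-18016118, 5988119) ≈ -3.0086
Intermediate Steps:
L = 14031
Add(Mul(Function('l')(51, -57), Pow(Add(23033, 11536), -1)), Mul(-43533, Pow(L, -1))) = Add(Mul(Pow(-57, 2), Pow(Add(23033, 11536), -1)), Mul(-43533, Pow(14031, -1))) = Add(Mul(3249, Pow(34569, -1)), Mul(-43533, Rational(1, 14031))) = Add(Mul(3249, Rational(1, 34569)), Rational(-4837, 1559)) = Add(Rational(361, 3841), Rational(-4837, 1559)) = Rational(-18016118, 5988119)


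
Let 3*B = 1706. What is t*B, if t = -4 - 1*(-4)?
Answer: 0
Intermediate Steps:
B = 1706/3 (B = (⅓)*1706 = 1706/3 ≈ 568.67)
t = 0 (t = -4 + 4 = 0)
t*B = 0*(1706/3) = 0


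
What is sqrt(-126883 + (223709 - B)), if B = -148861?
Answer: sqrt(245687) ≈ 495.67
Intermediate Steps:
sqrt(-126883 + (223709 - B)) = sqrt(-126883 + (223709 - 1*(-148861))) = sqrt(-126883 + (223709 + 148861)) = sqrt(-126883 + 372570) = sqrt(245687)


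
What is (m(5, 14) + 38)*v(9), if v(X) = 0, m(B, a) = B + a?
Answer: 0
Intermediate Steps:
(m(5, 14) + 38)*v(9) = ((5 + 14) + 38)*0 = (19 + 38)*0 = 57*0 = 0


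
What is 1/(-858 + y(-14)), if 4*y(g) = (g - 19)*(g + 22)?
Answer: -1/924 ≈ -0.0010823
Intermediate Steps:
y(g) = (-19 + g)*(22 + g)/4 (y(g) = ((g - 19)*(g + 22))/4 = ((-19 + g)*(22 + g))/4 = (-19 + g)*(22 + g)/4)
1/(-858 + y(-14)) = 1/(-858 + (-209/2 + (¼)*(-14)² + (¾)*(-14))) = 1/(-858 + (-209/2 + (¼)*196 - 21/2)) = 1/(-858 + (-209/2 + 49 - 21/2)) = 1/(-858 - 66) = 1/(-924) = -1/924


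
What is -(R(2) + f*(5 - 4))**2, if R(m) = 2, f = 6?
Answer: -64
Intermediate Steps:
-(R(2) + f*(5 - 4))**2 = -(2 + 6*(5 - 4))**2 = -(2 + 6*1)**2 = -(2 + 6)**2 = -1*8**2 = -1*64 = -64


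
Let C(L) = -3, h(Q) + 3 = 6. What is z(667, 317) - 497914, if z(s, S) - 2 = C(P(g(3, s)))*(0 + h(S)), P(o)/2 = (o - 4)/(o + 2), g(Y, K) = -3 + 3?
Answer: -497921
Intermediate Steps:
h(Q) = 3 (h(Q) = -3 + 6 = 3)
g(Y, K) = 0
P(o) = 2*(-4 + o)/(2 + o) (P(o) = 2*((o - 4)/(o + 2)) = 2*((-4 + o)/(2 + o)) = 2*(-4 + o)/(2 + o))
z(s, S) = -7 (z(s, S) = 2 - 3*(0 + 3) = 2 - 3*3 = 2 - 9 = -7)
z(667, 317) - 497914 = -7 - 497914 = -497921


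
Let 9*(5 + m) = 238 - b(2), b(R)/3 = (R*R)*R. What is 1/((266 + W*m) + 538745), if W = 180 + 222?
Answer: 3/1639679 ≈ 1.8296e-6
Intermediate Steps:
b(R) = 3*R³ (b(R) = 3*((R*R)*R) = 3*(R²*R) = 3*R³)
W = 402
m = 169/9 (m = -5 + (238 - 3*2³)/9 = -5 + (238 - 3*8)/9 = -5 + (238 - 1*24)/9 = -5 + (238 - 24)/9 = -5 + (⅑)*214 = -5 + 214/9 = 169/9 ≈ 18.778)
1/((266 + W*m) + 538745) = 1/((266 + 402*(169/9)) + 538745) = 1/((266 + 22646/3) + 538745) = 1/(23444/3 + 538745) = 1/(1639679/3) = 3/1639679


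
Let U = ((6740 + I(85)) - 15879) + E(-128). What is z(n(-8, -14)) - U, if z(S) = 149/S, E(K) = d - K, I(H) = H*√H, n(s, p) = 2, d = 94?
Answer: 17983/2 - 85*√85 ≈ 8207.8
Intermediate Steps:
I(H) = H^(3/2)
E(K) = 94 - K
U = -8917 + 85*√85 (U = ((6740 + 85^(3/2)) - 15879) + (94 - 1*(-128)) = ((6740 + 85*√85) - 15879) + (94 + 128) = (-9139 + 85*√85) + 222 = -8917 + 85*√85 ≈ -8133.3)
z(n(-8, -14)) - U = 149/2 - (-8917 + 85*√85) = 149*(½) + (8917 - 85*√85) = 149/2 + (8917 - 85*√85) = 17983/2 - 85*√85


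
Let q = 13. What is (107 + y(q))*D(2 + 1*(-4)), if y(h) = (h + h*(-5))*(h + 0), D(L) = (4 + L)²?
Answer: -2276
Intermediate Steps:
y(h) = -4*h² (y(h) = (h - 5*h)*h = (-4*h)*h = -4*h²)
(107 + y(q))*D(2 + 1*(-4)) = (107 - 4*13²)*(4 + (2 + 1*(-4)))² = (107 - 4*169)*(4 + (2 - 4))² = (107 - 676)*(4 - 2)² = -569*2² = -569*4 = -2276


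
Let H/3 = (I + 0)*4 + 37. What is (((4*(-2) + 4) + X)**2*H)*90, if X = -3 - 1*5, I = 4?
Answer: 2060640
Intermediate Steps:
X = -8 (X = -3 - 5 = -8)
H = 159 (H = 3*((4 + 0)*4 + 37) = 3*(4*4 + 37) = 3*(16 + 37) = 3*53 = 159)
(((4*(-2) + 4) + X)**2*H)*90 = (((4*(-2) + 4) - 8)**2*159)*90 = (((-8 + 4) - 8)**2*159)*90 = ((-4 - 8)**2*159)*90 = ((-12)**2*159)*90 = (144*159)*90 = 22896*90 = 2060640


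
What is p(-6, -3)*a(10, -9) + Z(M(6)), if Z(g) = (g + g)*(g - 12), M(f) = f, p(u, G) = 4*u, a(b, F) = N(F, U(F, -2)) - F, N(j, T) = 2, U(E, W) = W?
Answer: -336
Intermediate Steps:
a(b, F) = 2 - F
Z(g) = 2*g*(-12 + g) (Z(g) = (2*g)*(-12 + g) = 2*g*(-12 + g))
p(-6, -3)*a(10, -9) + Z(M(6)) = (4*(-6))*(2 - 1*(-9)) + 2*6*(-12 + 6) = -24*(2 + 9) + 2*6*(-6) = -24*11 - 72 = -264 - 72 = -336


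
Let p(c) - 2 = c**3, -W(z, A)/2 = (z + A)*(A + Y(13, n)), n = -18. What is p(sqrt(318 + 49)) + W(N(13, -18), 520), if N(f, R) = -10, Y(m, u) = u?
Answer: -512038 + 367*sqrt(367) ≈ -5.0501e+5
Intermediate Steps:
W(z, A) = -2*(-18 + A)*(A + z) (W(z, A) = -2*(z + A)*(A - 18) = -2*(A + z)*(-18 + A) = -2*(-18 + A)*(A + z))
p(c) = 2 + c**3
p(sqrt(318 + 49)) + W(N(13, -18), 520) = (2 + (sqrt(318 + 49))**3) + (-2*520**2 + 36*520 + 36*(-10) - 2*520*(-10)) = (2 + (sqrt(367))**3) + (-2*270400 + 18720 - 360 + 10400) = (2 + 367*sqrt(367)) + (-540800 + 18720 - 360 + 10400) = (2 + 367*sqrt(367)) - 512040 = -512038 + 367*sqrt(367)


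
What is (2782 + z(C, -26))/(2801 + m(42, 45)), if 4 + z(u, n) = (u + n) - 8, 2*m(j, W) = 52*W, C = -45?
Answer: 2699/3971 ≈ 0.67968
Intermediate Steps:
m(j, W) = 26*W (m(j, W) = (52*W)/2 = 26*W)
z(u, n) = -12 + n + u (z(u, n) = -4 + ((u + n) - 8) = -4 + ((n + u) - 8) = -4 + (-8 + n + u) = -12 + n + u)
(2782 + z(C, -26))/(2801 + m(42, 45)) = (2782 + (-12 - 26 - 45))/(2801 + 26*45) = (2782 - 83)/(2801 + 1170) = 2699/3971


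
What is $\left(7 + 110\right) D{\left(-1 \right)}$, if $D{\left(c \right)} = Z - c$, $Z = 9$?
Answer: $1170$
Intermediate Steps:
$D{\left(c \right)} = 9 - c$
$\left(7 + 110\right) D{\left(-1 \right)} = \left(7 + 110\right) \left(9 - -1\right) = 117 \left(9 + 1\right) = 117 \cdot 10 = 1170$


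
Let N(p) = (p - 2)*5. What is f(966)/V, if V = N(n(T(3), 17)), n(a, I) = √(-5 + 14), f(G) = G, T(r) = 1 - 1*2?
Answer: 966/5 ≈ 193.20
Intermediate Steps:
T(r) = -1 (T(r) = 1 - 2 = -1)
n(a, I) = 3 (n(a, I) = √9 = 3)
N(p) = -10 + 5*p (N(p) = (-2 + p)*5 = -10 + 5*p)
V = 5 (V = -10 + 5*3 = -10 + 15 = 5)
f(966)/V = 966/5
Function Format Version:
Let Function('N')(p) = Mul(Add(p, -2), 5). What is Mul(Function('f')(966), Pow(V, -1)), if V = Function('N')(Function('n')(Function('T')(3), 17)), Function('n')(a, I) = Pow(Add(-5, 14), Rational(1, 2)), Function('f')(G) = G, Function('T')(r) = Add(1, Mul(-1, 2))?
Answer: Rational(966, 5) ≈ 193.20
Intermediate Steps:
Function('T')(r) = -1 (Function('T')(r) = Add(1, -2) = -1)
Function('n')(a, I) = 3 (Function('n')(a, I) = Pow(9, Rational(1, 2)) = 3)
Function('N')(p) = Add(-10, Mul(5, p)) (Function('N')(p) = Mul(Add(-2, p), 5) = Add(-10, Mul(5, p)))
V = 5 (V = Add(-10, Mul(5, 3)) = Add(-10, 15) = 5)
Mul(Function('f')(966), Pow(V, -1)) = Mul(966, Pow(5, -1)) = Mul(966, Rational(1, 5)) = Rational(966, 5)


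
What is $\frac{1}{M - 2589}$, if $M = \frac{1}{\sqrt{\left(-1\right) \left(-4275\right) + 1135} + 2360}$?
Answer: $- \frac{14405685550}{37296313778911} + \frac{\sqrt{5410}}{37296313778911} \approx -0.00038625$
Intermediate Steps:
$M = \frac{1}{2360 + \sqrt{5410}}$ ($M = \frac{1}{\sqrt{4275 + 1135} + 2360} = \frac{1}{\sqrt{5410} + 2360} = \frac{1}{2360 + \sqrt{5410}} \approx 0.00041092$)
$\frac{1}{M - 2589} = \frac{1}{\left(\frac{236}{556419} - \frac{\sqrt{5410}}{5564190}\right) - 2589} = \frac{1}{- \frac{1440568555}{556419} - \frac{\sqrt{5410}}{5564190}}$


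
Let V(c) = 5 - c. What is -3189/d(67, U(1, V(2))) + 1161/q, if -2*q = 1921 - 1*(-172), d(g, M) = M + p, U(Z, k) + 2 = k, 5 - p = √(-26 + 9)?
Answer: -40170528/110929 - 3189*I*√17/53 ≈ -362.13 - 248.09*I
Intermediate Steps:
p = 5 - I*√17 (p = 5 - √(-26 + 9) = 5 - √(-17) = 5 - I*√17 ≈ 5.0 - 4.1231*I)
U(Z, k) = -2 + k
d(g, M) = 5 + M - I*√17 (d(g, M) = M + (5 - I*√17) = 5 + M - I*√17)
q = -2093/2 (q = -(1921 - 1*(-172))/2 = -(1921 + 172)/2 = -½*2093 = -2093/2 ≈ -1046.5)
-3189/d(67, U(1, V(2))) + 1161/q = -3189/(5 + (-2 + (5 - 1*2)) - I*√17) + 1161/(-2093/2) = -3189/(5 + (-2 + (5 - 2)) - I*√17) + 1161*(-2/2093) = -3189/(5 + (-2 + 3) - I*√17) - 2322/2093 = -3189/(5 + 1 - I*√17) - 2322/2093 = -3189/(6 - I*√17) - 2322/2093 = -2322/2093 - 3189/(6 - I*√17)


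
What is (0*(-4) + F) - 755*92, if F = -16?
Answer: -69476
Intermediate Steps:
(0*(-4) + F) - 755*92 = (0*(-4) - 16) - 755*92 = (0 - 16) - 69460 = -16 - 69460 = -69476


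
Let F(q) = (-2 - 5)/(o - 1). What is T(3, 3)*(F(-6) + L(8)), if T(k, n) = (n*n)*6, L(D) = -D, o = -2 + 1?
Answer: -243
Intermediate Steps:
o = -1
F(q) = 7/2 (F(q) = (-2 - 5)/(-1 - 1) = -7/(-2) = -7*(-½) = 7/2)
T(k, n) = 6*n² (T(k, n) = n²*6 = 6*n²)
T(3, 3)*(F(-6) + L(8)) = (6*3²)*(7/2 - 1*8) = (6*9)*(7/2 - 8) = 54*(-9/2) = -243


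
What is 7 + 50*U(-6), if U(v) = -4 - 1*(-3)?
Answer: -43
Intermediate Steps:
U(v) = -1 (U(v) = -4 + 3 = -1)
7 + 50*U(-6) = 7 + 50*(-1) = 7 - 50 = -43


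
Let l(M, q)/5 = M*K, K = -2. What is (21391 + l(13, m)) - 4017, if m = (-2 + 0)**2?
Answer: 17244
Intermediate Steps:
m = 4 (m = (-2)**2 = 4)
l(M, q) = -10*M (l(M, q) = 5*(M*(-2)) = 5*(-2*M) = -10*M)
(21391 + l(13, m)) - 4017 = (21391 - 10*13) - 4017 = (21391 - 130) - 4017 = 21261 - 4017 = 17244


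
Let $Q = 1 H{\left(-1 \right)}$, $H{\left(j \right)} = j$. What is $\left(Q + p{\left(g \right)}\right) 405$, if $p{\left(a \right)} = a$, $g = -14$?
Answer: $-6075$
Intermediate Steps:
$Q = -1$ ($Q = 1 \left(-1\right) = -1$)
$\left(Q + p{\left(g \right)}\right) 405 = \left(-1 - 14\right) 405 = \left(-15\right) 405 = -6075$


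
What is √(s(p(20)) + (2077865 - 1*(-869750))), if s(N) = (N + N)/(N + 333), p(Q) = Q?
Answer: 3*√40811041295/353 ≈ 1716.9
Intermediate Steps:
s(N) = 2*N/(333 + N) (s(N) = (2*N)/(333 + N) = 2*N/(333 + N))
√(s(p(20)) + (2077865 - 1*(-869750))) = √(2*20/(333 + 20) + (2077865 - 1*(-869750))) = √(2*20/353 + (2077865 + 869750)) = √(2*20*(1/353) + 2947615) = √(40/353 + 2947615) = √(1040508135/353) = 3*√40811041295/353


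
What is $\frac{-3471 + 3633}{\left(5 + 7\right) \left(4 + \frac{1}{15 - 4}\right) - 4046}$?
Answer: $- \frac{891}{21983} \approx -0.040531$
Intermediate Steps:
$\frac{-3471 + 3633}{\left(5 + 7\right) \left(4 + \frac{1}{15 - 4}\right) - 4046} = \frac{162}{12 \left(4 + \frac{1}{11}\right) - 4046} = \frac{162}{12 \cdot \frac{45}{11} - 4046} = \frac{162}{\frac{540}{11} - 4046} = \frac{162}{- \frac{43966}{11}} = 162 \left(- \frac{11}{43966}\right) = - \frac{891}{21983}$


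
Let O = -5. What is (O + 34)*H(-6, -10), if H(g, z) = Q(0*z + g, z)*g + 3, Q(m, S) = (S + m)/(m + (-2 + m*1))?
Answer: -783/7 ≈ -111.86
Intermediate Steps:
Q(m, S) = (S + m)/(-2 + 2*m) (Q(m, S) = (S + m)/(m + (-2 + m)) = (S + m)/(-2 + 2*m))
H(g, z) = 3 + g*(g + z)/(2*(-1 + g)) (H(g, z) = ((z + (0*z + g))/(2*(-1 + (0*z + g))))*g + 3 = ((z + (0 + g))/(2*(-1 + (0 + g))))*g + 3 = ((z + g)/(2*(-1 + g)))*g + 3 = ((g + z)/(2*(-1 + g)))*g + 3 = g*(g + z)/(2*(-1 + g)) + 3 = 3 + g*(g + z)/(2*(-1 + g)))
(O + 34)*H(-6, -10) = (-5 + 34)*((-6 + 6*(-6) - 6*(-6 - 10))/(2*(-1 - 6))) = 29*((½)*(-6 - 36 - 6*(-16))/(-7)) = 29*((½)*(-⅐)*(-6 - 36 + 96)) = 29*((½)*(-⅐)*54) = 29*(-27/7) = -783/7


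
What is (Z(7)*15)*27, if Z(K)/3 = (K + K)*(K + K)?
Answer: 238140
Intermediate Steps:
Z(K) = 12*K² (Z(K) = 3*((K + K)*(K + K)) = 3*((2*K)*(2*K)) = 3*(4*K²) = 12*K²)
(Z(7)*15)*27 = ((12*7²)*15)*27 = ((12*49)*15)*27 = (588*15)*27 = 8820*27 = 238140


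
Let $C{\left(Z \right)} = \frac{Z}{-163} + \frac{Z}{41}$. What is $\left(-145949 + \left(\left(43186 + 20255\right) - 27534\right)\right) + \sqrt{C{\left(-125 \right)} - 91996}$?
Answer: $-110042 + \frac{i \sqrt{4108872253794}}{6683} \approx -1.1004 \cdot 10^{5} + 303.31 i$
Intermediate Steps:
$C{\left(Z \right)} = \frac{122 Z}{6683}$ ($C{\left(Z \right)} = Z \left(- \frac{1}{163}\right) + Z \frac{1}{41} = - \frac{Z}{163} + \frac{Z}{41} = \frac{122 Z}{6683}$)
$\left(-145949 + \left(\left(43186 + 20255\right) - 27534\right)\right) + \sqrt{C{\left(-125 \right)} - 91996} = \left(-145949 + \left(\left(43186 + 20255\right) - 27534\right)\right) + \sqrt{\frac{122}{6683} \left(-125\right) - 91996} = \left(-145949 + \left(63441 - 27534\right)\right) + \sqrt{- \frac{15250}{6683} - 91996} = \left(-145949 + 35907\right) + \sqrt{- \frac{614824518}{6683}} = -110042 + \frac{i \sqrt{4108872253794}}{6683}$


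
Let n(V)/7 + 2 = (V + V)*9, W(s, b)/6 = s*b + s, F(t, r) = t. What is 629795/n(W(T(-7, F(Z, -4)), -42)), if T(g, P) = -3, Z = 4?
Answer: 629795/92974 ≈ 6.7739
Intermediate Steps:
W(s, b) = 6*s + 6*b*s (W(s, b) = 6*(s*b + s) = 6*(b*s + s) = 6*(s + b*s) = 6*s + 6*b*s)
n(V) = -14 + 126*V (n(V) = -14 + 7*((V + V)*9) = -14 + 7*((2*V)*9) = -14 + 7*(18*V) = -14 + 126*V)
629795/n(W(T(-7, F(Z, -4)), -42)) = 629795/(-14 + 126*(6*(-3)*(1 - 42))) = 629795/(-14 + 126*(6*(-3)*(-41))) = 629795/(-14 + 126*738) = 629795/(-14 + 92988) = 629795/92974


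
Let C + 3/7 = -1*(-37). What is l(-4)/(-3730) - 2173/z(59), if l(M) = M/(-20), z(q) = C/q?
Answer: -8368712053/2387200 ≈ -3505.7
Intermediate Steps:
C = 256/7 (C = -3/7 - 1*(-37) = -3/7 + 37 = 256/7 ≈ 36.571)
z(q) = 256/(7*q)
l(M) = -M/20 (l(M) = M*(-1/20) = -M/20)
l(-4)/(-3730) - 2173/z(59) = -1/20*(-4)/(-3730) - 2173/((256/7)/59) = (1/5)*(-1/3730) - 2173/((256/7)*(1/59)) = -1/18650 - 2173/256/413 = -1/18650 - 2173*413/256 = -1/18650 - 897449/256 = -8368712053/2387200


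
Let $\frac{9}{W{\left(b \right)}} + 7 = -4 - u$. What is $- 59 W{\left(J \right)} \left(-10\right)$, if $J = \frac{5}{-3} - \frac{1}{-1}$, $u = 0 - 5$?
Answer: $-885$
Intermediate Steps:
$u = -5$ ($u = 0 - 5 = -5$)
$J = - \frac{2}{3}$ ($J = 5 \left(- \frac{1}{3}\right) - -1 = - \frac{5}{3} + 1 = - \frac{2}{3} \approx -0.66667$)
$W{\left(b \right)} = - \frac{3}{2}$ ($W{\left(b \right)} = \frac{9}{-7 - -1} = \frac{9}{-7 + \left(-4 + 5\right)} = \frac{9}{-7 + 1} = \frac{9}{-6} = 9 \left(- \frac{1}{6}\right) = - \frac{3}{2}$)
$- 59 W{\left(J \right)} \left(-10\right) = \left(-59\right) \left(- \frac{3}{2}\right) \left(-10\right) = \frac{177}{2} \left(-10\right) = -885$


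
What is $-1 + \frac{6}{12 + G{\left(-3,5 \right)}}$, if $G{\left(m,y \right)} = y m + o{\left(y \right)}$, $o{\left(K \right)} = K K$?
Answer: $- \frac{8}{11} \approx -0.72727$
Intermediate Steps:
$o{\left(K \right)} = K^{2}$
$G{\left(m,y \right)} = y^{2} + m y$ ($G{\left(m,y \right)} = y m + y^{2} = m y + y^{2} = y^{2} + m y$)
$-1 + \frac{6}{12 + G{\left(-3,5 \right)}} = -1 + \frac{6}{12 + 5 \left(-3 + 5\right)} = -1 + \frac{6}{12 + 5 \cdot 2} = -1 + \frac{6}{12 + 10} = -1 + \frac{6}{22} = -1 + 6 \cdot \frac{1}{22} = -1 + \frac{3}{11} = - \frac{8}{11}$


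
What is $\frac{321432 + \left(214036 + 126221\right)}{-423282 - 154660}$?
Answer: $- \frac{661689}{577942} \approx -1.1449$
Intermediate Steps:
$\frac{321432 + \left(214036 + 126221\right)}{-423282 - 154660} = \frac{321432 + 340257}{-577942} = 661689 \left(- \frac{1}{577942}\right) = - \frac{661689}{577942}$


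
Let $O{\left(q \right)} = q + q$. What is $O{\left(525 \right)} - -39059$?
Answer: $40109$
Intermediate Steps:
$O{\left(q \right)} = 2 q$
$O{\left(525 \right)} - -39059 = 2 \cdot 525 - -39059 = 1050 + 39059 = 40109$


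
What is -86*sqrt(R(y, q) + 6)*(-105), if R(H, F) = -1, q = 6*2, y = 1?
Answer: 9030*sqrt(5) ≈ 20192.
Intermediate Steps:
q = 12
-86*sqrt(R(y, q) + 6)*(-105) = -86*sqrt(-1 + 6)*(-105) = -86*sqrt(5)*(-105) = 9030*sqrt(5)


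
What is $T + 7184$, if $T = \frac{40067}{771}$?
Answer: $\frac{5578931}{771} \approx 7236.0$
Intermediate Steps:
$T = \frac{40067}{771}$ ($T = 40067 \cdot \frac{1}{771} = \frac{40067}{771} \approx 51.968$)
$T + 7184 = \frac{40067}{771} + 7184 = \frac{5578931}{771}$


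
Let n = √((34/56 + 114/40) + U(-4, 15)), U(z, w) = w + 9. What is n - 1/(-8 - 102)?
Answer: 1/110 + 31*√35/35 ≈ 5.2490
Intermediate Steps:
U(z, w) = 9 + w
n = 31*√35/35 (n = √((34/56 + 114/40) + (9 + 15)) = √((34*(1/56) + 114*(1/40)) + 24) = √((17/28 + 57/20) + 24) = √(121/35 + 24) = √(961/35) = 31*√35/35 ≈ 5.2400)
n - 1/(-8 - 102) = 31*√35/35 - 1/(-8 - 102) = 31*√35/35 - 1/(-110) = 31*√35/35 - 1*(-1/110) = 31*√35/35 + 1/110 = 1/110 + 31*√35/35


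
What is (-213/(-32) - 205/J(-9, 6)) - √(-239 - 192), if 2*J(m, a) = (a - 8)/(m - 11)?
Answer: -130987/32 - I*√431 ≈ -4093.3 - 20.761*I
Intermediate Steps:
J(m, a) = (-8 + a)/(2*(-11 + m)) (J(m, a) = ((a - 8)/(m - 11))/2 = ((-8 + a)/(-11 + m))/2 = (-8 + a)/(2*(-11 + m)))
(-213/(-32) - 205/J(-9, 6)) - √(-239 - 192) = (-213/(-32) - 205*2*(-11 - 9)/(-8 + 6)) - √(-239 - 192) = (-213*(-1/32) - 205/((½)*(-2)/(-20))) - √(-431) = (213/32 - 205/((½)*(-1/20)*(-2))) - I*√431 = (213/32 - 205/1/20) - I*√431 = (213/32 - 205*20) - I*√431 = (213/32 - 4100) - I*√431 = -130987/32 - I*√431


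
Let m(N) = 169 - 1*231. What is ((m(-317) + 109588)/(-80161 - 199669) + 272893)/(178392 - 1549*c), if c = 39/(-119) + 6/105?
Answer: 649090078644/425312133901 ≈ 1.5261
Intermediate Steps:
c = -23/85 (c = 39*(-1/119) + 6*(1/105) = -39/119 + 2/35 = -23/85 ≈ -0.27059)
m(N) = -62 (m(N) = 169 - 231 = -62)
((m(-317) + 109588)/(-80161 - 199669) + 272893)/(178392 - 1549*c) = ((-62 + 109588)/(-80161 - 199669) + 272893)/(178392 - 1549*(-23/85)) = (109526/(-279830) + 272893)/(178392 + 35627/85) = (109526*(-1/279830) + 272893)/(15198947/85) = (-54763/139915 + 272893)*(85/15198947) = (38181769332/139915)*(85/15198947) = 649090078644/425312133901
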